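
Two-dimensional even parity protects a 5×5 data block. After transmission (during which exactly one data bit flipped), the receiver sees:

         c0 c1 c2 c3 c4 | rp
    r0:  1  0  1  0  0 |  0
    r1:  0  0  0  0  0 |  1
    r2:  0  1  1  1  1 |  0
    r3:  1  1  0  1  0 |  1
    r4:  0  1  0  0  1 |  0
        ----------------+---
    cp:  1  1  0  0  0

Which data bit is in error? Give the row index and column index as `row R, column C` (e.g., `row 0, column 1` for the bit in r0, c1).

row 1, column 0

Recompute each row's even parity and compare to rp:
  r0: data parity 0, sent rp 0 → ok
  r1: data parity 0, sent rp 1 → mismatch
  r2: data parity 0, sent rp 0 → ok
  r3: data parity 1, sent rp 1 → ok
  r4: data parity 0, sent rp 0 → ok
Recompute each column's even parity and compare to cp:
  c0: data parity 0, sent cp 1 → mismatch
  c1: data parity 1, sent cp 1 → ok
  c2: data parity 0, sent cp 0 → ok
  c3: data parity 0, sent cp 0 → ok
  c4: data parity 0, sent cp 0 → ok
Exactly one row (r1) and one column (c0) fail → the flipped bit is at their intersection.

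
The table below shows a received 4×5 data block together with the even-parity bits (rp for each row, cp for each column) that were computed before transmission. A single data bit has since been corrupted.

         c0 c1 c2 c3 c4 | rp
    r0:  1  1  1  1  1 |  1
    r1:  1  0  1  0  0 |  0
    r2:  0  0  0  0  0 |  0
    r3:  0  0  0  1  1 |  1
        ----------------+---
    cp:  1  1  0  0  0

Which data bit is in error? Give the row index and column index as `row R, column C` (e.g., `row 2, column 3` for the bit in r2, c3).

row 3, column 0

Recompute each row's even parity and compare to rp:
  r0: data parity 1, sent rp 1 → ok
  r1: data parity 0, sent rp 0 → ok
  r2: data parity 0, sent rp 0 → ok
  r3: data parity 0, sent rp 1 → mismatch
Recompute each column's even parity and compare to cp:
  c0: data parity 0, sent cp 1 → mismatch
  c1: data parity 1, sent cp 1 → ok
  c2: data parity 0, sent cp 0 → ok
  c3: data parity 0, sent cp 0 → ok
  c4: data parity 0, sent cp 0 → ok
Exactly one row (r3) and one column (c0) fail → the flipped bit is at their intersection.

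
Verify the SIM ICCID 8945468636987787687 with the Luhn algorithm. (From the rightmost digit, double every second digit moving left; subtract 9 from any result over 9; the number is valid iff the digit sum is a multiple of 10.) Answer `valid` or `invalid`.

From the right, keep odd positions and double even positions (subtract 9 from any doubled value over 9):
  doubled (positions 2,4,...): 7 5 5 7 3 3 3 1 9 → sum 43
  kept (positions 1,3,...): 7 6 8 7 9 3 8 4 4 8 → sum 64
Total = 107.
107 mod 10 = 7, so the number is invalid.

invalid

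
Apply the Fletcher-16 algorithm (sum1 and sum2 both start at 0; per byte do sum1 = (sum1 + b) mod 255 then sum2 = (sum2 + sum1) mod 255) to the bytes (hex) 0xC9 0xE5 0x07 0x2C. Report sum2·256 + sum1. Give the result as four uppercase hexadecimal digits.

Running sums (mod 255):
  after byte 0 (0xC9): sum1=201, sum2=201
  after byte 1 (0xE5): sum1=175, sum2=121
  after byte 2 (0x07): sum1=182, sum2=48
  after byte 3 (0x2C): sum1=226, sum2=19
Checksum = sum2·256 + sum1 = 19·256 + 226 = 5090 = 0x13E2.

13E2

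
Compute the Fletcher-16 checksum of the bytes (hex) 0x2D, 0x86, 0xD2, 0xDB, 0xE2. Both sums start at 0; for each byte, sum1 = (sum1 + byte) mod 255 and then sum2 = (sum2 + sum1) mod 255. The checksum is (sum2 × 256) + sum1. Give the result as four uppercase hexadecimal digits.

0F45

Running sums (mod 255):
  after byte 0 (0x2D): sum1=45, sum2=45
  after byte 1 (0x86): sum1=179, sum2=224
  after byte 2 (0xD2): sum1=134, sum2=103
  after byte 3 (0xDB): sum1=98, sum2=201
  after byte 4 (0xE2): sum1=69, sum2=15
Checksum = sum2·256 + sum1 = 15·256 + 69 = 3909 = 0x0F45.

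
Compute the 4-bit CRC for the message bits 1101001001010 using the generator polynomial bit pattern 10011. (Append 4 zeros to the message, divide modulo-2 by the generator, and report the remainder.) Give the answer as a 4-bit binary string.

0100

Append 4 zeros: 11010010010100000. Divide by 10011 (XOR where the leading bit is 1):
  pos 0: 11010 XOR 10011 = 01001
  pos 1: 10010 XOR 10011 = 00001
  pos 5: 11001 XOR 10011 = 01010
  pos 6: 10100 XOR 10011 = 00111
  pos 8: 11110 XOR 10011 = 01101
  pos 9: 11010 XOR 10011 = 01001
  pos 10: 10010 XOR 10011 = 00001
Remainder (last 4 bits) = 0100. This is the CRC / FCS.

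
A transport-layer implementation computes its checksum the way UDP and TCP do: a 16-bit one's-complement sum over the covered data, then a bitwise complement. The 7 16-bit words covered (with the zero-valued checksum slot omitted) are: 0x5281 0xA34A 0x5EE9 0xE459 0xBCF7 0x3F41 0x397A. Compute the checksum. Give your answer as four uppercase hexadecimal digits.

One's-complement addition (fold any carry out of bit 15 back into bit 0):
  0x5281 + 0xA34A = 0x0F5CB
  0xF5CB + 0x5EE9 = 0x154B4 → wrap carry → 0x54B5
  0x54B5 + 0xE459 = 0x1390E → wrap carry → 0x390F
  0x390F + 0xBCF7 = 0x0F606
  0xF606 + 0x3F41 = 0x13547 → wrap carry → 0x3548
  0x3548 + 0x397A = 0x06EC2
One's-complement sum = 0x6EC2.
Checksum = ~0x6EC2 & 0xFFFF = 0x913D.

913D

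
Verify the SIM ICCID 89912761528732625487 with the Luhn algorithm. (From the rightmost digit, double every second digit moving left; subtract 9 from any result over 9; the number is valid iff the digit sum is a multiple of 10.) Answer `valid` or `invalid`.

valid

From the right, keep odd positions and double even positions (subtract 9 from any doubled value over 9):
  doubled (positions 2,4,...): 7 1 3 6 7 1 3 4 9 7 → sum 48
  kept (positions 1,3,...): 7 4 2 2 7 2 1 7 1 9 → sum 42
Total = 90.
90 mod 10 = 0, so the number is valid.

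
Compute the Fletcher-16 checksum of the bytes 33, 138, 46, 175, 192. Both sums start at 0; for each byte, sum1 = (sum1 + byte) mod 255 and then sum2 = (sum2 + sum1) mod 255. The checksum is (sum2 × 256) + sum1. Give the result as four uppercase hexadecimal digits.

Running sums (mod 255):
  after byte 0 (33): sum1=33, sum2=33
  after byte 1 (138): sum1=171, sum2=204
  after byte 2 (46): sum1=217, sum2=166
  after byte 3 (175): sum1=137, sum2=48
  after byte 4 (192): sum1=74, sum2=122
Checksum = sum2·256 + sum1 = 122·256 + 74 = 31306 = 0x7A4A.

7A4A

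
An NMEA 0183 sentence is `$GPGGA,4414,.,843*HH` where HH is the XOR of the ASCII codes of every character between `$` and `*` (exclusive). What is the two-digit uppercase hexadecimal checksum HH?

XOR the ASCII codes of the payload characters:
  'G' = 0x47 → acc = 0x47
  'P' = 0x50 → acc = 0x17
  'G' = 0x47 → acc = 0x50
  'G' = 0x47 → acc = 0x17
  'A' = 0x41 → acc = 0x56
  ',' = 0x2C → acc = 0x7A
  '4' = 0x34 → acc = 0x4E
  '4' = 0x34 → acc = 0x7A
  '1' = 0x31 → acc = 0x4B
  '4' = 0x34 → acc = 0x7F
  ',' = 0x2C → acc = 0x53
  '.' = 0x2E → acc = 0x7D
  ',' = 0x2C → acc = 0x51
  '8' = 0x38 → acc = 0x69
  '4' = 0x34 → acc = 0x5D
  '3' = 0x33 → acc = 0x6E
Checksum = 0x6E.

6E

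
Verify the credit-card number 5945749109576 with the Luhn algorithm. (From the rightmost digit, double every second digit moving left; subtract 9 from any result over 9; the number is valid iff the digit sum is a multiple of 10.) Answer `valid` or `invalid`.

From the right, keep odd positions and double even positions (subtract 9 from any doubled value over 9):
  doubled (positions 2,4,...): 5 9 2 8 1 9 → sum 34
  kept (positions 1,3,...): 6 5 0 9 7 4 5 → sum 36
Total = 70.
70 mod 10 = 0, so the number is valid.

valid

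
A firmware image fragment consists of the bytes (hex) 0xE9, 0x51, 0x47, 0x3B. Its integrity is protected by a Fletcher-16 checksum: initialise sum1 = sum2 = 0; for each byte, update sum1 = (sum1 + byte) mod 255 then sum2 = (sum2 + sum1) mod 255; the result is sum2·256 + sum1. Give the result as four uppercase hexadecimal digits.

Running sums (mod 255):
  after byte 0 (0xE9): sum1=233, sum2=233
  after byte 1 (0x51): sum1=59, sum2=37
  after byte 2 (0x47): sum1=130, sum2=167
  after byte 3 (0x3B): sum1=189, sum2=101
Checksum = sum2·256 + sum1 = 101·256 + 189 = 26045 = 0x65BD.

65BD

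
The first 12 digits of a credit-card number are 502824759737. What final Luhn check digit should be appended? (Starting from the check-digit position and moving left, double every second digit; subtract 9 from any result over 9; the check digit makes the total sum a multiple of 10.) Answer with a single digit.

6

Partial digits right→left: 7 3 7 9 5 7 4 2 8 2 0 5
Double every second digit counting from the check-digit position (so the 1st, 3rd, 5th, ... of the partial from the right).
  doubled (with −9 where >9): 5 5 1 8 7 0 → sum 26
  kept as-is: 3 9 7 2 2 5 → sum 28
Total = 26 + 28 = 54.
Check digit = (10 − (54 mod 10)) mod 10 = 6.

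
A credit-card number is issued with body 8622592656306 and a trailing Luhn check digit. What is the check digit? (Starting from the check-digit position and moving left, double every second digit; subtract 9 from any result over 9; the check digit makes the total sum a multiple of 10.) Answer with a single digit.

Partial digits right→left: 6 0 3 6 5 6 2 9 5 2 2 6 8
Double every second digit counting from the check-digit position (so the 1st, 3rd, 5th, ... of the partial from the right).
  doubled (with −9 where >9): 3 6 1 4 1 4 7 → sum 26
  kept as-is: 0 6 6 9 2 6 → sum 29
Total = 26 + 29 = 55.
Check digit = (10 − (55 mod 10)) mod 10 = 5.

5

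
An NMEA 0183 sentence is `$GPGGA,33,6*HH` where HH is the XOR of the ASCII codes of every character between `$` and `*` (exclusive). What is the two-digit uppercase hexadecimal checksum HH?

XOR the ASCII codes of the payload characters:
  'G' = 0x47 → acc = 0x47
  'P' = 0x50 → acc = 0x17
  'G' = 0x47 → acc = 0x50
  'G' = 0x47 → acc = 0x17
  'A' = 0x41 → acc = 0x56
  ',' = 0x2C → acc = 0x7A
  '3' = 0x33 → acc = 0x49
  '3' = 0x33 → acc = 0x7A
  ',' = 0x2C → acc = 0x56
  '6' = 0x36 → acc = 0x60
Checksum = 0x60.

60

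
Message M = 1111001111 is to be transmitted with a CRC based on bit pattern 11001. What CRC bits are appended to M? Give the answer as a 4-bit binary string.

Append 4 zeros: 11110011110000. Divide by 11001 (XOR where the leading bit is 1):
  pos 0: 11110 XOR 11001 = 00111
  pos 2: 11101 XOR 11001 = 00100
  pos 4: 10011 XOR 11001 = 01010
  pos 5: 10101 XOR 11001 = 01100
  pos 6: 11000 XOR 11001 = 00001
Remainder (last 4 bits) = 1000. This is the CRC / FCS.

1000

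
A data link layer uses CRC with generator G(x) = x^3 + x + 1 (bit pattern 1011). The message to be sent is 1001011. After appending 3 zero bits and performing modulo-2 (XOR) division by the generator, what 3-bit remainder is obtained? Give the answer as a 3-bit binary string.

100

Append 3 zeros: 1001011000. Divide by 1011 (XOR where the leading bit is 1):
  pos 0: 1001 XOR 1011 = 0010
  pos 2: 1001 XOR 1011 = 0010
  pos 4: 1010 XOR 1011 = 0001
Remainder (last 3 bits) = 100. This is the CRC / FCS.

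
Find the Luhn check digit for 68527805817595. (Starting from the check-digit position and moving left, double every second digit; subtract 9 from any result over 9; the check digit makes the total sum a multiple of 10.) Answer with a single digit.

Partial digits right→left: 5 9 5 7 1 8 5 0 8 7 2 5 8 6
Double every second digit counting from the check-digit position (so the 1st, 3rd, 5th, ... of the partial from the right).
  doubled (with −9 where >9): 1 1 2 1 7 4 7 → sum 23
  kept as-is: 9 7 8 0 7 5 6 → sum 42
Total = 23 + 42 = 65.
Check digit = (10 − (65 mod 10)) mod 10 = 5.

5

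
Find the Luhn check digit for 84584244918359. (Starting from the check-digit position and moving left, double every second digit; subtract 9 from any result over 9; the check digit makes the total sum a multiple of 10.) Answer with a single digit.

3

Partial digits right→left: 9 5 3 8 1 9 4 4 2 4 8 5 4 8
Double every second digit counting from the check-digit position (so the 1st, 3rd, 5th, ... of the partial from the right).
  doubled (with −9 where >9): 9 6 2 8 4 7 8 → sum 44
  kept as-is: 5 8 9 4 4 5 8 → sum 43
Total = 44 + 43 = 87.
Check digit = (10 − (87 mod 10)) mod 10 = 3.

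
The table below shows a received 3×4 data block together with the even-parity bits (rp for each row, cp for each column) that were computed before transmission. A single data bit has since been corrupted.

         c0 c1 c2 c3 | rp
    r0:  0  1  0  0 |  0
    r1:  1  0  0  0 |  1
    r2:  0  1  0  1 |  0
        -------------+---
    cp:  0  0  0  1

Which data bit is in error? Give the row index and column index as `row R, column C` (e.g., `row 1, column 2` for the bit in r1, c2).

row 0, column 0

Recompute each row's even parity and compare to rp:
  r0: data parity 1, sent rp 0 → mismatch
  r1: data parity 1, sent rp 1 → ok
  r2: data parity 0, sent rp 0 → ok
Recompute each column's even parity and compare to cp:
  c0: data parity 1, sent cp 0 → mismatch
  c1: data parity 0, sent cp 0 → ok
  c2: data parity 0, sent cp 0 → ok
  c3: data parity 1, sent cp 1 → ok
Exactly one row (r0) and one column (c0) fail → the flipped bit is at their intersection.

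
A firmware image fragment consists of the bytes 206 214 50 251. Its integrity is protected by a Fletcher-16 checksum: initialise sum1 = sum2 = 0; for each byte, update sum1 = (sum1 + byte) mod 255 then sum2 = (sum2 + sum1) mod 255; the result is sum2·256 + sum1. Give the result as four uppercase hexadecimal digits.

Running sums (mod 255):
  after byte 0 (206): sum1=206, sum2=206
  after byte 1 (214): sum1=165, sum2=116
  after byte 2 (50): sum1=215, sum2=76
  after byte 3 (251): sum1=211, sum2=32
Checksum = sum2·256 + sum1 = 32·256 + 211 = 8403 = 0x20D3.

20D3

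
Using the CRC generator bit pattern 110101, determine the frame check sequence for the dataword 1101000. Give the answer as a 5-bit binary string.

Append 5 zeros: 110100000000. Divide by 110101 (XOR where the leading bit is 1):
  pos 0: 110100 XOR 110101 = 000001
  pos 5: 100000 XOR 110101 = 010101
  pos 6: 101010 XOR 110101 = 011111
Remainder (last 5 bits) = 11111. This is the CRC / FCS.

11111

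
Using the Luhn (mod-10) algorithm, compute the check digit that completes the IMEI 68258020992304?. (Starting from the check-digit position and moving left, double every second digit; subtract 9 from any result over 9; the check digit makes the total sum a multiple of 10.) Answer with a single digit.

Partial digits right→left: 4 0 3 2 9 9 0 2 0 8 5 2 8 6
Double every second digit counting from the check-digit position (so the 1st, 3rd, 5th, ... of the partial from the right).
  doubled (with −9 where >9): 8 6 9 0 0 1 7 → sum 31
  kept as-is: 0 2 9 2 8 2 6 → sum 29
Total = 31 + 29 = 60.
Check digit = (10 − (60 mod 10)) mod 10 = 0.

0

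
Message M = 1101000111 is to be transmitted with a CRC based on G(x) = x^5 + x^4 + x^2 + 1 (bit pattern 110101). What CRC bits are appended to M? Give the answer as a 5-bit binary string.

11000

Append 5 zeros: 110100011100000. Divide by 110101 (XOR where the leading bit is 1):
  pos 0: 110100 XOR 110101 = 000001
  pos 5: 101110 XOR 110101 = 011011
  pos 6: 110110 XOR 110101 = 000011
Remainder (last 5 bits) = 11000. This is the CRC / FCS.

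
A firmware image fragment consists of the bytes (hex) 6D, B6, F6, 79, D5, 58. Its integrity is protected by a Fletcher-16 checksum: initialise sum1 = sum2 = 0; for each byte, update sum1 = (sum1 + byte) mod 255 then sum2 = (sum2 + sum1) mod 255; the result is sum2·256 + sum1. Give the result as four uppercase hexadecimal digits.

6EC2

Running sums (mod 255):
  after byte 0 (6D): sum1=109, sum2=109
  after byte 1 (B6): sum1=36, sum2=145
  after byte 2 (F6): sum1=27, sum2=172
  after byte 3 (79): sum1=148, sum2=65
  after byte 4 (D5): sum1=106, sum2=171
  after byte 5 (58): sum1=194, sum2=110
Checksum = sum2·256 + sum1 = 110·256 + 194 = 28354 = 0x6EC2.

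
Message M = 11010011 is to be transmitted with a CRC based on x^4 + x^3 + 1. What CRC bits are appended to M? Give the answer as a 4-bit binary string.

Append 4 zeros: 110100110000. Divide by 11001 (XOR where the leading bit is 1):
  pos 0: 11010 XOR 11001 = 00011
  pos 3: 11011 XOR 11001 = 00010
  pos 6: 10000 XOR 11001 = 01001
  pos 7: 10010 XOR 11001 = 01011
Remainder (last 4 bits) = 1011. This is the CRC / FCS.

1011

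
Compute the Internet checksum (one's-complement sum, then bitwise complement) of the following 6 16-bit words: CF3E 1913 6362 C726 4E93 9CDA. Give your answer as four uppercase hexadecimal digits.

One's-complement addition (fold any carry out of bit 15 back into bit 0):
  0xCF3E + 0x1913 = 0x0E851
  0xE851 + 0x6362 = 0x14BB3 → wrap carry → 0x4BB4
  0x4BB4 + 0xC726 = 0x112DA → wrap carry → 0x12DB
  0x12DB + 0x4E93 = 0x0616E
  0x616E + 0x9CDA = 0x0FE48
One's-complement sum = 0xFE48.
Checksum = ~0xFE48 & 0xFFFF = 0x01B7.

01B7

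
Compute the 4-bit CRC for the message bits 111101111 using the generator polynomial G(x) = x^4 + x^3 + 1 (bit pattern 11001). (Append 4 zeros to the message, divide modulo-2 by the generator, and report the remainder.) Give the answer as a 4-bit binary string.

Append 4 zeros: 1111011110000. Divide by 11001 (XOR where the leading bit is 1):
  pos 0: 11110 XOR 11001 = 00111
  pos 2: 11111 XOR 11001 = 00110
  pos 4: 11011 XOR 11001 = 00010
  pos 7: 10000 XOR 11001 = 01001
  pos 8: 10010 XOR 11001 = 01011
Remainder (last 4 bits) = 1011. This is the CRC / FCS.

1011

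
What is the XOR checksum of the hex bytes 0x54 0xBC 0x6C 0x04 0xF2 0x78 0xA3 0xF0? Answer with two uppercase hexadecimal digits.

XOR the bytes together:
  start with 0x54
  0x54 ⊕ 0xBC = 0xE8
  0xE8 ⊕ 0x6C = 0x84
  0x84 ⊕ 0x04 = 0x80
  0x80 ⊕ 0xF2 = 0x72
  0x72 ⊕ 0x78 = 0x0A
  0x0A ⊕ 0xA3 = 0xA9
  0xA9 ⊕ 0xF0 = 0x59

59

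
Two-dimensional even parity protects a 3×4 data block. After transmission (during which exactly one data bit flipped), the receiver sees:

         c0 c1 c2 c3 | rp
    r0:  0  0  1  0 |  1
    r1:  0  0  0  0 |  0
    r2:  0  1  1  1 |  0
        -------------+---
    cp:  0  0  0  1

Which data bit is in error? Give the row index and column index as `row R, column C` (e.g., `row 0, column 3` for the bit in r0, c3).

Recompute each row's even parity and compare to rp:
  r0: data parity 1, sent rp 1 → ok
  r1: data parity 0, sent rp 0 → ok
  r2: data parity 1, sent rp 0 → mismatch
Recompute each column's even parity and compare to cp:
  c0: data parity 0, sent cp 0 → ok
  c1: data parity 1, sent cp 0 → mismatch
  c2: data parity 0, sent cp 0 → ok
  c3: data parity 1, sent cp 1 → ok
Exactly one row (r2) and one column (c1) fail → the flipped bit is at their intersection.

row 2, column 1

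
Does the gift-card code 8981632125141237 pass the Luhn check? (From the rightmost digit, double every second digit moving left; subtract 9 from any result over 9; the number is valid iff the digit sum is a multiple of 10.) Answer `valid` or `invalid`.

From the right, keep odd positions and double even positions (subtract 9 from any doubled value over 9):
  doubled (positions 2,4,...): 6 2 2 4 4 3 7 7 → sum 35
  kept (positions 1,3,...): 7 2 4 5 1 3 1 9 → sum 32
Total = 67.
67 mod 10 = 7, so the number is invalid.

invalid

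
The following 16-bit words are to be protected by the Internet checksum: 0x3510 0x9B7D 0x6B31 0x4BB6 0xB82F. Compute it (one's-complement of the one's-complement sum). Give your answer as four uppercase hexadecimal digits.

One's-complement addition (fold any carry out of bit 15 back into bit 0):
  0x3510 + 0x9B7D = 0x0D08D
  0xD08D + 0x6B31 = 0x13BBE → wrap carry → 0x3BBF
  0x3BBF + 0x4BB6 = 0x08775
  0x8775 + 0xB82F = 0x13FA4 → wrap carry → 0x3FA5
One's-complement sum = 0x3FA5.
Checksum = ~0x3FA5 & 0xFFFF = 0xC05A.

C05A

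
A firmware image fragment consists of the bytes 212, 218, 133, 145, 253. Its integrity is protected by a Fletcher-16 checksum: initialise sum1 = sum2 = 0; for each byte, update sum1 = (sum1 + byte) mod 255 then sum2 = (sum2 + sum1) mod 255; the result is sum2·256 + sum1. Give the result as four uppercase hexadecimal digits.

Running sums (mod 255):
  after byte 0 (212): sum1=212, sum2=212
  after byte 1 (218): sum1=175, sum2=132
  after byte 2 (133): sum1=53, sum2=185
  after byte 3 (145): sum1=198, sum2=128
  after byte 4 (253): sum1=196, sum2=69
Checksum = sum2·256 + sum1 = 69·256 + 196 = 17860 = 0x45C4.

45C4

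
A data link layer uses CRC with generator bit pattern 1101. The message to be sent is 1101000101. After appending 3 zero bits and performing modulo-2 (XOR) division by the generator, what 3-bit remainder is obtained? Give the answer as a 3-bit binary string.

Append 3 zeros: 1101000101000. Divide by 1101 (XOR where the leading bit is 1):
  pos 0: 1101 XOR 1101 = 0000
  pos 7: 1010 XOR 1101 = 0111
  pos 8: 1110 XOR 1101 = 0011
Remainder (last 3 bits) = 110. This is the CRC / FCS.

110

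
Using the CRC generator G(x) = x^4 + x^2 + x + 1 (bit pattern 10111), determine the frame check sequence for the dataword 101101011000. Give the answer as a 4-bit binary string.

1100

Append 4 zeros: 1011010110000000. Divide by 10111 (XOR where the leading bit is 1):
  pos 0: 10110 XOR 10111 = 00001
  pos 4: 11011 XOR 10111 = 01100
  pos 5: 11000 XOR 10111 = 01111
  pos 6: 11110 XOR 10111 = 01001
  pos 7: 10010 XOR 10111 = 00101
  pos 9: 10100 XOR 10111 = 00011
Remainder (last 4 bits) = 1100. This is the CRC / FCS.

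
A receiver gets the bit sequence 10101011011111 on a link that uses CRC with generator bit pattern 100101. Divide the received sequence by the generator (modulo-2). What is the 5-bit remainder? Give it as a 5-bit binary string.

Modulo-2 division of 10101011011111 by 100101:
  pos 0: 101010 XOR 100101 = 001111
  pos 2: 111111 XOR 100101 = 011010
  pos 3: 110100 XOR 100101 = 010001
  pos 4: 100011 XOR 100101 = 000110
  pos 7: 110111 XOR 100101 = 010010
  pos 8: 100101 XOR 100101 = 000000
Remainder = 00000 (zero — the frame passes the CRC check).

00000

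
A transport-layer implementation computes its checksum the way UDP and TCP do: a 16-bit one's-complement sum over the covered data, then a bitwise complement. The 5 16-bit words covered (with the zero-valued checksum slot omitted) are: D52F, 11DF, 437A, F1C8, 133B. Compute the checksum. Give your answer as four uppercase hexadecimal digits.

D072

One's-complement addition (fold any carry out of bit 15 back into bit 0):
  0xD52F + 0x11DF = 0x0E70E
  0xE70E + 0x437A = 0x12A88 → wrap carry → 0x2A89
  0x2A89 + 0xF1C8 = 0x11C51 → wrap carry → 0x1C52
  0x1C52 + 0x133B = 0x02F8D
One's-complement sum = 0x2F8D.
Checksum = ~0x2F8D & 0xFFFF = 0xD072.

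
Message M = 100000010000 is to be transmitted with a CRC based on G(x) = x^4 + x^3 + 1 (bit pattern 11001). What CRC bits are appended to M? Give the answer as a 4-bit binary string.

1111

Append 4 zeros: 1000000100000000. Divide by 11001 (XOR where the leading bit is 1):
  pos 0: 10000 XOR 11001 = 01001
  pos 1: 10010 XOR 11001 = 01011
  pos 2: 10110 XOR 11001 = 01111
  pos 3: 11111 XOR 11001 = 00110
  pos 5: 11000 XOR 11001 = 00001
  pos 9: 10000 XOR 11001 = 01001
  pos 10: 10010 XOR 11001 = 01011
  pos 11: 10110 XOR 11001 = 01111
Remainder (last 4 bits) = 1111. This is the CRC / FCS.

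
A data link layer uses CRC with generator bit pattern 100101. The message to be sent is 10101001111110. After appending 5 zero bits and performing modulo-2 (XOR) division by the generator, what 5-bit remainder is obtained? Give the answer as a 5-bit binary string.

11010

Append 5 zeros: 1010100111111000000. Divide by 100101 (XOR where the leading bit is 1):
  pos 0: 101010 XOR 100101 = 001111
  pos 2: 111101 XOR 100101 = 011000
  pos 3: 110001 XOR 100101 = 010100
  pos 4: 101001 XOR 100101 = 001100
  pos 6: 110011 XOR 100101 = 010110
  pos 7: 101101 XOR 100101 = 001000
  pos 9: 100000 XOR 100101 = 000101
  pos 12: 101000 XOR 100101 = 001101
Remainder (last 5 bits) = 11010. This is the CRC / FCS.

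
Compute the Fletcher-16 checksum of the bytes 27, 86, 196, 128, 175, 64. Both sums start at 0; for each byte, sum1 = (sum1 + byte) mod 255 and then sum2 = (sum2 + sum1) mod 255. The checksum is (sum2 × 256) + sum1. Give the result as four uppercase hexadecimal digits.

Running sums (mod 255):
  after byte 0 (27): sum1=27, sum2=27
  after byte 1 (86): sum1=113, sum2=140
  after byte 2 (196): sum1=54, sum2=194
  after byte 3 (128): sum1=182, sum2=121
  after byte 4 (175): sum1=102, sum2=223
  after byte 5 (64): sum1=166, sum2=134
Checksum = sum2·256 + sum1 = 134·256 + 166 = 34470 = 0x86A6.

86A6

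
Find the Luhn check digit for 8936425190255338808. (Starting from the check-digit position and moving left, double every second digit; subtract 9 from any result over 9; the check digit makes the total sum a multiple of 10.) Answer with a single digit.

Partial digits right→left: 8 0 8 8 3 3 5 5 2 0 9 1 5 2 4 6 3 9 8
Double every second digit counting from the check-digit position (so the 1st, 3rd, 5th, ... of the partial from the right).
  doubled (with −9 where >9): 7 7 6 1 4 9 1 8 6 7 → sum 56
  kept as-is: 0 8 3 5 0 1 2 6 9 → sum 34
Total = 56 + 34 = 90.
Check digit = (10 − (90 mod 10)) mod 10 = 0.

0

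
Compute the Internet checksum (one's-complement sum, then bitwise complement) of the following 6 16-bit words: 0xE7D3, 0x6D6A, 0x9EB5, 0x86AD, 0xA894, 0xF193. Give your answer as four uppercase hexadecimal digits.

One's-complement addition (fold any carry out of bit 15 back into bit 0):
  0xE7D3 + 0x6D6A = 0x1553D → wrap carry → 0x553E
  0x553E + 0x9EB5 = 0x0F3F3
  0xF3F3 + 0x86AD = 0x17AA0 → wrap carry → 0x7AA1
  0x7AA1 + 0xA894 = 0x12335 → wrap carry → 0x2336
  0x2336 + 0xF193 = 0x114C9 → wrap carry → 0x14CA
One's-complement sum = 0x14CA.
Checksum = ~0x14CA & 0xFFFF = 0xEB35.

EB35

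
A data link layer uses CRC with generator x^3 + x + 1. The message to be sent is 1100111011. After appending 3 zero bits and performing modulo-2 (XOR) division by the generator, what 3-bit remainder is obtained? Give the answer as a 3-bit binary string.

010

Append 3 zeros: 1100111011000. Divide by 1011 (XOR where the leading bit is 1):
  pos 0: 1100 XOR 1011 = 0111
  pos 1: 1111 XOR 1011 = 0100
  pos 2: 1001 XOR 1011 = 0010
  pos 4: 1010 XOR 1011 = 0001
  pos 7: 1110 XOR 1011 = 0101
  pos 8: 1010 XOR 1011 = 0001
Remainder (last 3 bits) = 010. This is the CRC / FCS.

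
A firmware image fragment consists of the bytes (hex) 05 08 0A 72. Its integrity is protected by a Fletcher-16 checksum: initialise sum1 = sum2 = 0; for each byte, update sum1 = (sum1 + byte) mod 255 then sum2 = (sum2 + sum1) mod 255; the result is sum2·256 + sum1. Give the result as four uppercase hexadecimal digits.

Running sums (mod 255):
  after byte 0 (05): sum1=5, sum2=5
  after byte 1 (08): sum1=13, sum2=18
  after byte 2 (0A): sum1=23, sum2=41
  after byte 3 (72): sum1=137, sum2=178
Checksum = sum2·256 + sum1 = 178·256 + 137 = 45705 = 0xB289.

B289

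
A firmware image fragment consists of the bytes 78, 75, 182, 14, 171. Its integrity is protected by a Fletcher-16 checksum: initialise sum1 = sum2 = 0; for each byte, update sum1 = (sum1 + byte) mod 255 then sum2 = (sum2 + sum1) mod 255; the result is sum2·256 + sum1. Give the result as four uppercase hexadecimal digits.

Running sums (mod 255):
  after byte 0 (78): sum1=78, sum2=78
  after byte 1 (75): sum1=153, sum2=231
  after byte 2 (182): sum1=80, sum2=56
  after byte 3 (14): sum1=94, sum2=150
  after byte 4 (171): sum1=10, sum2=160
Checksum = sum2·256 + sum1 = 160·256 + 10 = 40970 = 0xA00A.

A00A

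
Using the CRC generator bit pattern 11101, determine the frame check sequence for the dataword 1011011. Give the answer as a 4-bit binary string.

0001

Append 4 zeros: 10110110000. Divide by 11101 (XOR where the leading bit is 1):
  pos 0: 10110 XOR 11101 = 01011
  pos 1: 10111 XOR 11101 = 01010
  pos 2: 10101 XOR 11101 = 01000
  pos 3: 10000 XOR 11101 = 01101
  pos 4: 11010 XOR 11101 = 00111
  pos 6: 11100 XOR 11101 = 00001
Remainder (last 4 bits) = 0001. This is the CRC / FCS.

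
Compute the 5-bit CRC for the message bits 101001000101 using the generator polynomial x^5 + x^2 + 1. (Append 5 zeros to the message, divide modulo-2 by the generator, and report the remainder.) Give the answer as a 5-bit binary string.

10000

Append 5 zeros: 10100100010100000. Divide by 100101 (XOR where the leading bit is 1):
  pos 0: 101001 XOR 100101 = 001100
  pos 2: 110000 XOR 100101 = 010101
  pos 3: 101010 XOR 100101 = 001111
  pos 5: 111110 XOR 100101 = 011011
  pos 6: 110111 XOR 100101 = 010010
  pos 7: 100100 XOR 100101 = 000001
Remainder (last 5 bits) = 10000. This is the CRC / FCS.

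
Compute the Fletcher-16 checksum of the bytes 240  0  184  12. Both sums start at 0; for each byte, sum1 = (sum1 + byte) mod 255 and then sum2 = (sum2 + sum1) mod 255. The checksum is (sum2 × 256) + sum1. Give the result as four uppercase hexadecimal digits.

Running sums (mod 255):
  after byte 0 (240): sum1=240, sum2=240
  after byte 1 (0): sum1=240, sum2=225
  after byte 2 (184): sum1=169, sum2=139
  after byte 3 (12): sum1=181, sum2=65
Checksum = sum2·256 + sum1 = 65·256 + 181 = 16821 = 0x41B5.

41B5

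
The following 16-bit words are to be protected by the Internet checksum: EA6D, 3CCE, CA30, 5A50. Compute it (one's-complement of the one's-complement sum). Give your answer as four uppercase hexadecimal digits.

One's-complement addition (fold any carry out of bit 15 back into bit 0):
  0xEA6D + 0x3CCE = 0x1273B → wrap carry → 0x273C
  0x273C + 0xCA30 = 0x0F16C
  0xF16C + 0x5A50 = 0x14BBC → wrap carry → 0x4BBD
One's-complement sum = 0x4BBD.
Checksum = ~0x4BBD & 0xFFFF = 0xB442.

B442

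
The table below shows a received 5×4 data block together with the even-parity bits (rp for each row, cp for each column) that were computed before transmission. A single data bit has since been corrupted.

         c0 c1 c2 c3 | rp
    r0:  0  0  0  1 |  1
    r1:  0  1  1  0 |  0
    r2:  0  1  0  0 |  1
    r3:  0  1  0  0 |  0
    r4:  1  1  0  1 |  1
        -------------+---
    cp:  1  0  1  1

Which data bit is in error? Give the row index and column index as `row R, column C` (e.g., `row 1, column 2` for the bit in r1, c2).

Recompute each row's even parity and compare to rp:
  r0: data parity 1, sent rp 1 → ok
  r1: data parity 0, sent rp 0 → ok
  r2: data parity 1, sent rp 1 → ok
  r3: data parity 1, sent rp 0 → mismatch
  r4: data parity 1, sent rp 1 → ok
Recompute each column's even parity and compare to cp:
  c0: data parity 1, sent cp 1 → ok
  c1: data parity 0, sent cp 0 → ok
  c2: data parity 1, sent cp 1 → ok
  c3: data parity 0, sent cp 1 → mismatch
Exactly one row (r3) and one column (c3) fail → the flipped bit is at their intersection.

row 3, column 3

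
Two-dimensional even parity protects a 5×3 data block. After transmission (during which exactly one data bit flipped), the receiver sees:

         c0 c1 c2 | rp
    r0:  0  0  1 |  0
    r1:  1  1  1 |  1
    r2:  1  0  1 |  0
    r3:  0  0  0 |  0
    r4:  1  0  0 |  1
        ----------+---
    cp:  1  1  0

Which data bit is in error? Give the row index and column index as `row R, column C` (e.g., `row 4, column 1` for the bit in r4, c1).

row 0, column 2

Recompute each row's even parity and compare to rp:
  r0: data parity 1, sent rp 0 → mismatch
  r1: data parity 1, sent rp 1 → ok
  r2: data parity 0, sent rp 0 → ok
  r3: data parity 0, sent rp 0 → ok
  r4: data parity 1, sent rp 1 → ok
Recompute each column's even parity and compare to cp:
  c0: data parity 1, sent cp 1 → ok
  c1: data parity 1, sent cp 1 → ok
  c2: data parity 1, sent cp 0 → mismatch
Exactly one row (r0) and one column (c2) fail → the flipped bit is at their intersection.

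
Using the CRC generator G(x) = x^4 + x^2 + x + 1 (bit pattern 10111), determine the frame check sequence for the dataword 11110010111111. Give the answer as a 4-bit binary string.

Append 4 zeros: 111100101111110000. Divide by 10111 (XOR where the leading bit is 1):
  pos 0: 11110 XOR 10111 = 01001
  pos 1: 10010 XOR 10111 = 00101
  pos 3: 10110 XOR 10111 = 00001
  pos 7: 11111 XOR 10111 = 01000
  pos 8: 10001 XOR 10111 = 00110
  pos 10: 11010 XOR 10111 = 01101
  pos 11: 11010 XOR 10111 = 01101
  pos 12: 11010 XOR 10111 = 01101
  pos 13: 11010 XOR 10111 = 01101
Remainder (last 4 bits) = 1101. This is the CRC / FCS.

1101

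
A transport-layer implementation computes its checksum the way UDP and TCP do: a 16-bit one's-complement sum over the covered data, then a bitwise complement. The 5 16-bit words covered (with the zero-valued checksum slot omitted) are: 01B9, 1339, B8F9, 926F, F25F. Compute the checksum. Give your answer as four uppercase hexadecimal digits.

One's-complement addition (fold any carry out of bit 15 back into bit 0):
  0x01B9 + 0x1339 = 0x014F2
  0x14F2 + 0xB8F9 = 0x0CDEB
  0xCDEB + 0x926F = 0x1605A → wrap carry → 0x605B
  0x605B + 0xF25F = 0x152BA → wrap carry → 0x52BB
One's-complement sum = 0x52BB.
Checksum = ~0x52BB & 0xFFFF = 0xAD44.

AD44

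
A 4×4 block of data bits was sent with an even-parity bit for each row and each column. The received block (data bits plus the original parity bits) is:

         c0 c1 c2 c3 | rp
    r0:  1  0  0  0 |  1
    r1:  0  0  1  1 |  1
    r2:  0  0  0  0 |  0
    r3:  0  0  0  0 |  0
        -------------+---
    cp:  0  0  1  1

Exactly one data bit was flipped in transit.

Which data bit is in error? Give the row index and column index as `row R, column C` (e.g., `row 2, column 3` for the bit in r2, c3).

row 1, column 0

Recompute each row's even parity and compare to rp:
  r0: data parity 1, sent rp 1 → ok
  r1: data parity 0, sent rp 1 → mismatch
  r2: data parity 0, sent rp 0 → ok
  r3: data parity 0, sent rp 0 → ok
Recompute each column's even parity and compare to cp:
  c0: data parity 1, sent cp 0 → mismatch
  c1: data parity 0, sent cp 0 → ok
  c2: data parity 1, sent cp 1 → ok
  c3: data parity 1, sent cp 1 → ok
Exactly one row (r1) and one column (c0) fail → the flipped bit is at their intersection.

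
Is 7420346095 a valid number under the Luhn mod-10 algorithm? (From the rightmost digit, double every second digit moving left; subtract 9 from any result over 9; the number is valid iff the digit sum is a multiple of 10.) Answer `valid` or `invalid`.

valid

From the right, keep odd positions and double even positions (subtract 9 from any doubled value over 9):
  doubled (positions 2,4,...): 9 3 6 4 5 → sum 27
  kept (positions 1,3,...): 5 0 4 0 4 → sum 13
Total = 40.
40 mod 10 = 0, so the number is valid.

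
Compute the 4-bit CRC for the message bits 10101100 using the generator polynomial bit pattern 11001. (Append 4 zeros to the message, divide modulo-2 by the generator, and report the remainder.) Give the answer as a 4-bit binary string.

Append 4 zeros: 101011000000. Divide by 11001 (XOR where the leading bit is 1):
  pos 0: 10101 XOR 11001 = 01100
  pos 1: 11001 XOR 11001 = 00000
Remainder (last 4 bits) = 0000. This is the CRC / FCS.

0000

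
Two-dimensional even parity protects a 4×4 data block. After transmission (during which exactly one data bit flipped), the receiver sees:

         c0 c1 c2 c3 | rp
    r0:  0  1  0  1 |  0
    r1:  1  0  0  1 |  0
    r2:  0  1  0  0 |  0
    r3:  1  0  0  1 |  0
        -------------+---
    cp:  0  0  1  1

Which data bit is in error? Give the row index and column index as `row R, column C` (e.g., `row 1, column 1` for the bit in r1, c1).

Recompute each row's even parity and compare to rp:
  r0: data parity 0, sent rp 0 → ok
  r1: data parity 0, sent rp 0 → ok
  r2: data parity 1, sent rp 0 → mismatch
  r3: data parity 0, sent rp 0 → ok
Recompute each column's even parity and compare to cp:
  c0: data parity 0, sent cp 0 → ok
  c1: data parity 0, sent cp 0 → ok
  c2: data parity 0, sent cp 1 → mismatch
  c3: data parity 1, sent cp 1 → ok
Exactly one row (r2) and one column (c2) fail → the flipped bit is at their intersection.

row 2, column 2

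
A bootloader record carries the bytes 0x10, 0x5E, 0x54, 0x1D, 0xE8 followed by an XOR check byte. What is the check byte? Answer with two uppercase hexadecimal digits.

EF

XOR the bytes together:
  start with 0x10
  0x10 ⊕ 0x5E = 0x4E
  0x4E ⊕ 0x54 = 0x1A
  0x1A ⊕ 0x1D = 0x07
  0x07 ⊕ 0xE8 = 0xEF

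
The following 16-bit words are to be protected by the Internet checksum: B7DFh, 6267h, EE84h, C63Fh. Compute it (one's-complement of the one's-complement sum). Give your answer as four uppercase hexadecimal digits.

30F4

One's-complement addition (fold any carry out of bit 15 back into bit 0):
  0xB7DF + 0x6267 = 0x11A46 → wrap carry → 0x1A47
  0x1A47 + 0xEE84 = 0x108CB → wrap carry → 0x08CC
  0x08CC + 0xC63F = 0x0CF0B
One's-complement sum = 0xCF0B.
Checksum = ~0xCF0B & 0xFFFF = 0x30F4.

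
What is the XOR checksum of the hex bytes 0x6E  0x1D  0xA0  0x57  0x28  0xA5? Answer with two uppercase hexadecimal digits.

09

XOR the bytes together:
  start with 0x6E
  0x6E ⊕ 0x1D = 0x73
  0x73 ⊕ 0xA0 = 0xD3
  0xD3 ⊕ 0x57 = 0x84
  0x84 ⊕ 0x28 = 0xAC
  0xAC ⊕ 0xA5 = 0x09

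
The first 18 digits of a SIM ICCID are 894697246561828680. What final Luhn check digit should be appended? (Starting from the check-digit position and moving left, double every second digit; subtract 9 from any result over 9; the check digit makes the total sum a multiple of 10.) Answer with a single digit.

Partial digits right→left: 0 8 6 8 2 8 1 6 5 6 4 2 7 9 6 4 9 8
Double every second digit counting from the check-digit position (so the 1st, 3rd, 5th, ... of the partial from the right).
  doubled (with −9 where >9): 0 3 4 2 1 8 5 3 9 → sum 35
  kept as-is: 8 8 8 6 6 2 9 4 8 → sum 59
Total = 35 + 59 = 94.
Check digit = (10 − (94 mod 10)) mod 10 = 6.

6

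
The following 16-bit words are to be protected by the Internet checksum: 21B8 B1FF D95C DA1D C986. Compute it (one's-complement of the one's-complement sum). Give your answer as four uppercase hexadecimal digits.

One's-complement addition (fold any carry out of bit 15 back into bit 0):
  0x21B8 + 0xB1FF = 0x0D3B7
  0xD3B7 + 0xD95C = 0x1AD13 → wrap carry → 0xAD14
  0xAD14 + 0xDA1D = 0x18731 → wrap carry → 0x8732
  0x8732 + 0xC986 = 0x150B8 → wrap carry → 0x50B9
One's-complement sum = 0x50B9.
Checksum = ~0x50B9 & 0xFFFF = 0xAF46.

AF46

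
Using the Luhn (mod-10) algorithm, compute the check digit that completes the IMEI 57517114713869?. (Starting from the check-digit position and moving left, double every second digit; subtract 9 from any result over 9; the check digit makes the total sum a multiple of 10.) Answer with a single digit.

Partial digits right→left: 9 6 8 3 1 7 4 1 1 7 1 5 7 5
Double every second digit counting from the check-digit position (so the 1st, 3rd, 5th, ... of the partial from the right).
  doubled (with −9 where >9): 9 7 2 8 2 2 5 → sum 35
  kept as-is: 6 3 7 1 7 5 5 → sum 34
Total = 35 + 34 = 69.
Check digit = (10 − (69 mod 10)) mod 10 = 1.

1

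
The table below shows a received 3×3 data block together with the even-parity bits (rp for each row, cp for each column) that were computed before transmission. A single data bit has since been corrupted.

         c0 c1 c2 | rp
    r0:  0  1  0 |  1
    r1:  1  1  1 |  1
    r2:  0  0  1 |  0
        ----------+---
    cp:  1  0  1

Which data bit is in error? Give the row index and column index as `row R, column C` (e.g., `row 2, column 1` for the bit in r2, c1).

row 2, column 2

Recompute each row's even parity and compare to rp:
  r0: data parity 1, sent rp 1 → ok
  r1: data parity 1, sent rp 1 → ok
  r2: data parity 1, sent rp 0 → mismatch
Recompute each column's even parity and compare to cp:
  c0: data parity 1, sent cp 1 → ok
  c1: data parity 0, sent cp 0 → ok
  c2: data parity 0, sent cp 1 → mismatch
Exactly one row (r2) and one column (c2) fail → the flipped bit is at their intersection.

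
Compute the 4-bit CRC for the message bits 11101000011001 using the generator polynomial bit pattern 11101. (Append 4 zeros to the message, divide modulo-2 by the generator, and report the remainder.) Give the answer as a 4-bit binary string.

1110

Append 4 zeros: 111010000110010000. Divide by 11101 (XOR where the leading bit is 1):
  pos 0: 11101 XOR 11101 = 00000
  pos 9: 11001 XOR 11101 = 00100
  pos 11: 10000 XOR 11101 = 01101
  pos 12: 11010 XOR 11101 = 00111
Remainder (last 4 bits) = 1110. This is the CRC / FCS.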